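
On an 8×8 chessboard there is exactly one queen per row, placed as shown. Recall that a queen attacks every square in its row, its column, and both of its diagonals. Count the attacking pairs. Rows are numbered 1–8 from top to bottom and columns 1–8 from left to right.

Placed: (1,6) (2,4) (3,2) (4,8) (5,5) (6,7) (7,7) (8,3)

2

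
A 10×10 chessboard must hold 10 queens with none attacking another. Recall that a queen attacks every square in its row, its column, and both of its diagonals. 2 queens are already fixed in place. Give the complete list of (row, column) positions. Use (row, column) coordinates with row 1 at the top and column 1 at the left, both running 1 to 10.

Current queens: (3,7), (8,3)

Row 1: attacked by (3,7)→{5,7,9}; (8,3)→{3,10}. Safe: 1, 2, 4, 6, 8. Place at column 8.
Row 2: attacked by (1,8)→{7,8,9}; (3,7)→{6,7,8}; (8,3)→{3,9}. Safe: 1, 2, 4, 5, 10. Place at column 1.
Row 4: attacked by (1,8)→{5,8}; (2,1)→{1,3}; (3,7)→{6,7,8}; (8,3)→{3,7}. Safe: 2, 4, 9, 10. Place at column 4.
Row 5: attacked by (1,8)→{4,8}; (2,1)→{1,4}; (3,7)→{5,7,9}; (4,4)→{3,4,5}; (8,3)→{3,6}. Safe: 2, 10. Place at column 2.
Row 6: attacked by (1,8)→{3,8}; (2,1)→{1,5}; (3,7)→{4,7,10}; (4,4)→{2,4,6}; (5,2)→{1,2,3}; (8,3)→{1,3,5}. Safe: 9. Place at column 9.
Row 7: attacked by (1,8)→{2,8}; (2,1)→{1,6}; (3,7)→{3,7}; (4,4)→{1,4,7}; (5,2)→{2,4}; (6,9)→{8,9,10}; (8,3)→{2,3,4}. Safe: 5. Place at column 5.
Row 9: attacked by (1,8)→{8}; (2,1)→{1,8}; (3,7)→{1,7}; (4,4)→{4,9}; (5,2)→{2,6}; (6,9)→{6,9}; (7,5)→{3,5,7}; (8,3)→{2,3,4}. Safe: 10. Place at column 10.
Row 10: attacked by (1,8)→{8}; (2,1)→{1,9}; (3,7)→{7}; (4,4)→{4,10}; (5,2)→{2,7}; (6,9)→{5,9}; (7,5)→{2,5,8}; (8,3)→{1,3,5}; (9,10)→{9,10}. Safe: 6. Place at column 6.
Columns [8, 1, 7, 4, 2, 9, 5, 3, 10, 6], r−c [-7, 1, -4, 0, 3, -3, 2, 5, -1, 4], r+c [9, 3, 10, 8, 7, 15, 12, 11, 19, 16] are all distinct, so no two queens attack.

(1,8) (2,1) (3,7) (4,4) (5,2) (6,9) (7,5) (8,3) (9,10) (10,6)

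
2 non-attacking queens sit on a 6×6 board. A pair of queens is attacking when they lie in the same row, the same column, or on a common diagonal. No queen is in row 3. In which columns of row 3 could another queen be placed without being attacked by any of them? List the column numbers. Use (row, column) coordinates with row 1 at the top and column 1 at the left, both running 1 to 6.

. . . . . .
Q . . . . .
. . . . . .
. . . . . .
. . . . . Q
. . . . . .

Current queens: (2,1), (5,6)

columns 3, 5

(2,1) attacks row 3 at column 1 and diagonals 2.
(5,6) attacks row 3 at column 6 and diagonals 4.
Attacked columns: {1, 2, 4, 6}. Safe: {3, 5}.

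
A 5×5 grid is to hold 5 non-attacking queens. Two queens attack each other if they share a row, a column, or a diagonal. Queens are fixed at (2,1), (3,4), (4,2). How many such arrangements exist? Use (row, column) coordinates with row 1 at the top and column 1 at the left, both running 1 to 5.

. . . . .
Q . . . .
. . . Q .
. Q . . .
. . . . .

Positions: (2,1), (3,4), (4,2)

Branch on row 1: col 3 → 1.
Sum: 1 = 1.

1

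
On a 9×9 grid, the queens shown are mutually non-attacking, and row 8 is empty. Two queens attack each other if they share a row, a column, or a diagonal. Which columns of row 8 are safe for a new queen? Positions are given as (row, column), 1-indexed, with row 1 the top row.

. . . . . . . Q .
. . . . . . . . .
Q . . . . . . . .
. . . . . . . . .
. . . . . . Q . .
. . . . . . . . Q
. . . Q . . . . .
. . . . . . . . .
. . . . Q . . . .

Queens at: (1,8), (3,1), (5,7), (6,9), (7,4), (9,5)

columns 2

(1,8) attacks row 8 at column 8 and diagonals 1.
(3,1) attacks row 8 at column 1 and diagonals 6.
(5,7) attacks row 8 at column 7 and diagonals 4.
(6,9) attacks row 8 at column 9 and diagonals 7.
(7,4) attacks row 8 at column 4 and diagonals 3, 5.
(9,5) attacks row 8 at column 5 and diagonals 4, 6.
Attacked columns: {1, 3, 4, 5, 6, 7, 8, 9}. Safe: {2}.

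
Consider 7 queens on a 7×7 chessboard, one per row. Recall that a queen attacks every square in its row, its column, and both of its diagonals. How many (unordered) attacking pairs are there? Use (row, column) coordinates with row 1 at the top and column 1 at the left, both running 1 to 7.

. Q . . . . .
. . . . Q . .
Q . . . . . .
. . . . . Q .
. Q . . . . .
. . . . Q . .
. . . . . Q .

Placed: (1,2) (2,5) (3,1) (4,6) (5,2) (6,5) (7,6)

5

Same column: (1,2)–(5,2) (column 2); (2,5)–(6,5) (column 5); (4,6)–(7,6) (column 6).
Same diagonal: (2,5)–(5,2) (|2−5| = |5−2| = 3); (6,5)–(7,6) (|6−7| = |5−6| = 1).
Total attacking pairs: 5.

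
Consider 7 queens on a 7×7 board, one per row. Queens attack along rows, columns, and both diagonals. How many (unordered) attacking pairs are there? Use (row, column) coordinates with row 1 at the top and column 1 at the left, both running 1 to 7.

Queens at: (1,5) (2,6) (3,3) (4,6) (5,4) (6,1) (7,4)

4

Same column: (2,6)–(4,6) (column 6); (5,4)–(7,4) (column 4).
Same diagonal: (1,5)–(2,6) (|1−2| = |5−6| = 1); (1,5)–(3,3) (|1−3| = |5−3| = 2).
Total attacking pairs: 4.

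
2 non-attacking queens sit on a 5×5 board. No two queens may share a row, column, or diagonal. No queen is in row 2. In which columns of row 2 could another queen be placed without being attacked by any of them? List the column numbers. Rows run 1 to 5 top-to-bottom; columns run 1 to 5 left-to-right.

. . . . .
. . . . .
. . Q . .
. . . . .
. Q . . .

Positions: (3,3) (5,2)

(3,3) attacks row 2 at column 3 and diagonals 2, 4.
(5,2) attacks row 2 at column 2 and diagonals 5.
Attacked columns: {2, 3, 4, 5}. Safe: {1}.

columns 1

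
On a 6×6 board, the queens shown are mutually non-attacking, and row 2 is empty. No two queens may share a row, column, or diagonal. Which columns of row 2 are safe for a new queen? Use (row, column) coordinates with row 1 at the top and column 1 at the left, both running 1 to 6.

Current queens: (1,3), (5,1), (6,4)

columns 5, 6

(1,3) attacks row 2 at column 3 and diagonals 2, 4.
(5,1) attacks row 2 at column 1 and diagonals 4.
(6,4) attacks row 2 at column 4.
Attacked columns: {1, 2, 3, 4}. Safe: {5, 6}.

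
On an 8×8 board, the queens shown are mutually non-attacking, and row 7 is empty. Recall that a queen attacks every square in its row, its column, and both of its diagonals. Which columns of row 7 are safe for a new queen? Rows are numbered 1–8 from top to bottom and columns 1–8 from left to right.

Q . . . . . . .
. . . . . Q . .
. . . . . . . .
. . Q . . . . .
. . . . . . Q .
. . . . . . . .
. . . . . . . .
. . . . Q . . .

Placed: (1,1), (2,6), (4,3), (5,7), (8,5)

(1,1) attacks row 7 at column 1 and diagonals 7.
(2,6) attacks row 7 at column 6 and diagonals 1.
(4,3) attacks row 7 at column 3 and diagonals 6.
(5,7) attacks row 7 at column 7 and diagonals 5.
(8,5) attacks row 7 at column 5 and diagonals 4, 6.
Attacked columns: {1, 3, 4, 5, 6, 7}. Safe: {2, 8}.

columns 2, 8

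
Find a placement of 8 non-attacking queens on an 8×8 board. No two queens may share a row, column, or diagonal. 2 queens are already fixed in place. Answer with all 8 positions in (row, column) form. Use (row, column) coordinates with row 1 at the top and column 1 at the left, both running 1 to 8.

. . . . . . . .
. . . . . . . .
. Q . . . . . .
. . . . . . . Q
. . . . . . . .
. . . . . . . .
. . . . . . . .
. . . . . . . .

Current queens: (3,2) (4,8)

Row 1: attacked by (3,2)→{2,4}; (4,8)→{5,8}. Safe: 1, 3, 6, 7. Place at column 6.
Row 2: attacked by (1,6)→{5,6,7}; (3,2)→{1,2,3}; (4,8)→{6,8}. Safe: 4. Place at column 4.
Row 5: attacked by (1,6)→{2,6}; (2,4)→{1,4,7}; (3,2)→{2,4}; (4,8)→{7,8}. Safe: 3, 5. Place at column 5.
Row 6: attacked by (1,6)→{1,6}; (2,4)→{4,8}; (3,2)→{2,5}; (4,8)→{6,8}; (5,5)→{4,5,6}. Safe: 3, 7. Place at column 7.
Row 7: attacked by (1,6)→{6}; (2,4)→{4}; (3,2)→{2,6}; (4,8)→{5,8}; (5,5)→{3,5,7}; (6,7)→{6,7,8}. Safe: 1. Place at column 1.
Row 8: attacked by (1,6)→{6}; (2,4)→{4}; (3,2)→{2,7}; (4,8)→{4,8}; (5,5)→{2,5,8}; (6,7)→{5,7}; (7,1)→{1,2}. Safe: 3. Place at column 3.
Columns [6, 4, 2, 8, 5, 7, 1, 3], r−c [-5, -2, 1, -4, 0, -1, 6, 5], r+c [7, 6, 5, 12, 10, 13, 8, 11] are all distinct, so no two queens attack.

(1,6) (2,4) (3,2) (4,8) (5,5) (6,7) (7,1) (8,3)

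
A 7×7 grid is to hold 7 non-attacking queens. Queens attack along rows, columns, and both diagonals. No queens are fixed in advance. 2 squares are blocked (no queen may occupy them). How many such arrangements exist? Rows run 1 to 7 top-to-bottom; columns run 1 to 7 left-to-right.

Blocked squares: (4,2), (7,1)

31

Branch on row 1: col 1 → 3; col 2 → 7; col 3 → 4; col 4 → 3; col 5 → 5; col 6 → 6; col 7 → 3.
Sum: 3 + 7 + 4 + 3 + 5 + 6 + 3 = 31.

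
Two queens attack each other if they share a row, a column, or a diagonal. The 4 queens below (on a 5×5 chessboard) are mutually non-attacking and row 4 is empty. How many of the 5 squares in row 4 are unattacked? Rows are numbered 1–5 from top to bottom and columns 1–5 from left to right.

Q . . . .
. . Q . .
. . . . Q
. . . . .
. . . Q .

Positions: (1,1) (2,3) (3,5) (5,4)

(1,1) attacks row 4 at column 1 and diagonals 4.
(2,3) attacks row 4 at column 3 and diagonals 1, 5.
(3,5) attacks row 4 at column 5 and diagonals 4.
(5,4) attacks row 4 at column 4 and diagonals 3, 5.
Attacked columns: {1, 3, 4, 5}. Safe: {2}.

1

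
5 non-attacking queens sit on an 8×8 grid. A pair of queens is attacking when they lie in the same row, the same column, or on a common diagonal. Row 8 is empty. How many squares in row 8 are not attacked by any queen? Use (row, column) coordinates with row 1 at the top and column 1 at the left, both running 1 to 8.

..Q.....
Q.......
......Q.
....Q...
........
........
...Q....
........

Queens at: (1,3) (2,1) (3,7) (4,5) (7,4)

(1,3) attacks row 8 at column 3.
(2,1) attacks row 8 at column 1 and diagonals 7.
(3,7) attacks row 8 at column 7 and diagonals 2.
(4,5) attacks row 8 at column 5 and diagonals 1.
(7,4) attacks row 8 at column 4 and diagonals 3, 5.
Attacked columns: {1, 2, 3, 4, 5, 7}. Safe: {6, 8}.

2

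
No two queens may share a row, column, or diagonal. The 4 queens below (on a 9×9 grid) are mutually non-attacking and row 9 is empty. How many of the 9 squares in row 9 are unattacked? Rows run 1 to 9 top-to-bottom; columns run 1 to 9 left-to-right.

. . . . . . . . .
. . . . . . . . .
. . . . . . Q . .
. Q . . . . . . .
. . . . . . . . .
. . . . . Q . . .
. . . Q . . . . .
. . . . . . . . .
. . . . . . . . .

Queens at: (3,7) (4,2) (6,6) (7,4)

2

(3,7) attacks row 9 at column 7 and diagonals 1.
(4,2) attacks row 9 at column 2 and diagonals 7.
(6,6) attacks row 9 at column 6 and diagonals 3, 9.
(7,4) attacks row 9 at column 4 and diagonals 2, 6.
Attacked columns: {1, 2, 3, 4, 6, 7, 9}. Safe: {5, 8}.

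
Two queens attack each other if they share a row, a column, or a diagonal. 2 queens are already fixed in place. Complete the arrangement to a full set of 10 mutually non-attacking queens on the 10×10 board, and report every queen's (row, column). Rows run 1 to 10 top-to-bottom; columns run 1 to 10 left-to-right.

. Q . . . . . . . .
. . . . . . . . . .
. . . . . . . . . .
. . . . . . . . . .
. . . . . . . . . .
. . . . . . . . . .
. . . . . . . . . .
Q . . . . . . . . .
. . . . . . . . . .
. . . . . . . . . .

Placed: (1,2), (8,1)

Row 2: attacked by (1,2)→{1,2,3}; (8,1)→{1,7}. Safe: 4, 5, 6, 8, 9, 10. Place at column 8.
Row 3: attacked by (1,2)→{2,4}; (2,8)→{7,8,9}; (8,1)→{1,6}. Safe: 3, 5, 10. Place at column 3.
Row 4: attacked by (1,2)→{2,5}; (2,8)→{6,8,10}; (3,3)→{2,3,4}; (8,1)→{1,5}. Safe: 7, 9. Place at column 9.
Row 5: attacked by (1,2)→{2,6}; (2,8)→{5,8}; (3,3)→{1,3,5}; (4,9)→{8,9,10}; (8,1)→{1,4}. Safe: 7. Place at column 7.
Row 6: attacked by (1,2)→{2,7}; (2,8)→{4,8}; (3,3)→{3,6}; (4,9)→{7,9}; (5,7)→{6,7,8}; (8,1)→{1,3}. Safe: 5, 10. Place at column 5.
Row 7: attacked by (1,2)→{2,8}; (2,8)→{3,8}; (3,3)→{3,7}; (4,9)→{6,9}; (5,7)→{5,7,9}; (6,5)→{4,5,6}; (8,1)→{1,2}. Safe: 10. Place at column 10.
Row 9: attacked by (1,2)→{2,10}; (2,8)→{1,8}; (3,3)→{3,9}; (4,9)→{4,9}; (5,7)→{3,7}; (6,5)→{2,5,8}; (7,10)→{8,10}; (8,1)→{1,2}. Safe: 6. Place at column 6.
Row 10: attacked by (1,2)→{2}; (2,8)→{8}; (3,3)→{3,10}; (4,9)→{3,9}; (5,7)→{2,7}; (6,5)→{1,5,9}; (7,10)→{7,10}; (8,1)→{1,3}; (9,6)→{5,6,7}. Safe: 4. Place at column 4.
Columns [2, 8, 3, 9, 7, 5, 10, 1, 6, 4], r−c [-1, -6, 0, -5, -2, 1, -3, 7, 3, 6], r+c [3, 10, 6, 13, 12, 11, 17, 9, 15, 14] are all distinct, so no two queens attack.

(1,2) (2,8) (3,3) (4,9) (5,7) (6,5) (7,10) (8,1) (9,6) (10,4)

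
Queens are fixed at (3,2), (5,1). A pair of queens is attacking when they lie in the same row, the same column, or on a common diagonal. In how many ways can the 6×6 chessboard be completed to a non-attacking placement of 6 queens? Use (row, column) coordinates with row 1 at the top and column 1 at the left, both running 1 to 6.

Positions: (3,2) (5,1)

Branch on row 1: col 3 → 1; col 6 → 0.
Sum: 1 + 0 = 1.

1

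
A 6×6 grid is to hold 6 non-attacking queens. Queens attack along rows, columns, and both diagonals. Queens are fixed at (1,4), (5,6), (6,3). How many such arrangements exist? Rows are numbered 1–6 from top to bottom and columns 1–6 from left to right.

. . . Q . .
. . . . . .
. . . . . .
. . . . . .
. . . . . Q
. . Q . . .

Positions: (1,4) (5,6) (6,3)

1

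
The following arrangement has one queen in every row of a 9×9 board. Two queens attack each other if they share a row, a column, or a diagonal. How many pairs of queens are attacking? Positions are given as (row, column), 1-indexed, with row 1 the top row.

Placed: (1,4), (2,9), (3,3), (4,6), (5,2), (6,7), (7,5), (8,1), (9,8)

All columns are distinct and no two queens satisfy |Δrow| = |Δcol|, so no pair attacks.

0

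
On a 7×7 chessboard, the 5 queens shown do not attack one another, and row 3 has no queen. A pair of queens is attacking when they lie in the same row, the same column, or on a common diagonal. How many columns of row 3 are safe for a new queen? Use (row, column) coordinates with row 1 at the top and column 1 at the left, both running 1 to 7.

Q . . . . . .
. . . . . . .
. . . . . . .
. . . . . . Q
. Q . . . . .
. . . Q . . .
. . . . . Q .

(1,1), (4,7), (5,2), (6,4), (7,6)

(1,1) attacks row 3 at column 1 and diagonals 3.
(4,7) attacks row 3 at column 7 and diagonals 6.
(5,2) attacks row 3 at column 2 and diagonals 4.
(6,4) attacks row 3 at column 4 and diagonals 1, 7.
(7,6) attacks row 3 at column 6 and diagonals 2.
Attacked columns: {1, 2, 3, 4, 6, 7}. Safe: {5}.

1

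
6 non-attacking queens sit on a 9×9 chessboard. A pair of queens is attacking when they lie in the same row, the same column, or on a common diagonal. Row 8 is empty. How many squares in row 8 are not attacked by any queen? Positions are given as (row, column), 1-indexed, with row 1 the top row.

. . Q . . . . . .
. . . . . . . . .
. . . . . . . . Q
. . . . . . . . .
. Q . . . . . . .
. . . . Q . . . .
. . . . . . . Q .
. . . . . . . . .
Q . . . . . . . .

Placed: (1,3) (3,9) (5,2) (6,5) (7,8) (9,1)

(1,3) attacks row 8 at column 3.
(3,9) attacks row 8 at column 9 and diagonals 4.
(5,2) attacks row 8 at column 2 and diagonals 5.
(6,5) attacks row 8 at column 5 and diagonals 3, 7.
(7,8) attacks row 8 at column 8 and diagonals 7, 9.
(9,1) attacks row 8 at column 1 and diagonals 2.
Attacked columns: {1, 2, 3, 4, 5, 7, 8, 9}. Safe: {6}.

1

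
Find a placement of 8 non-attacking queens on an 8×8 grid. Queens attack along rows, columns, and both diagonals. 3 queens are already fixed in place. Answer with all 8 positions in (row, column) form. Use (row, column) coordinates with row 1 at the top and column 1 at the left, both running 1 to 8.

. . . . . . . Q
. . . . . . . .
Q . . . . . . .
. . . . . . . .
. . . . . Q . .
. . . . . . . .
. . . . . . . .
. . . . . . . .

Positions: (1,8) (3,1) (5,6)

Row 2: attacked by (1,8)→{7,8}; (3,1)→{1,2}; (5,6)→{3,6}. Safe: 4, 5. Place at column 4.
Row 4: attacked by (1,8)→{5,8}; (2,4)→{2,4,6}; (3,1)→{1,2}; (5,6)→{5,6,7}. Safe: 3. Place at column 3.
Row 6: attacked by (1,8)→{3,8}; (2,4)→{4,8}; (3,1)→{1,4}; (4,3)→{1,3,5}; (5,6)→{5,6,7}. Safe: 2. Place at column 2.
Row 7: attacked by (1,8)→{2,8}; (2,4)→{4}; (3,1)→{1,5}; (4,3)→{3,6}; (5,6)→{4,6,8}; (6,2)→{1,2,3}. Safe: 7. Place at column 7.
Row 8: attacked by (1,8)→{1,8}; (2,4)→{4}; (3,1)→{1,6}; (4,3)→{3,7}; (5,6)→{3,6}; (6,2)→{2,4}; (7,7)→{6,7,8}. Safe: 5. Place at column 5.
Columns [8, 4, 1, 3, 6, 2, 7, 5], r−c [-7, -2, 2, 1, -1, 4, 0, 3], r+c [9, 6, 4, 7, 11, 8, 14, 13] are all distinct, so no two queens attack.

(1,8) (2,4) (3,1) (4,3) (5,6) (6,2) (7,7) (8,5)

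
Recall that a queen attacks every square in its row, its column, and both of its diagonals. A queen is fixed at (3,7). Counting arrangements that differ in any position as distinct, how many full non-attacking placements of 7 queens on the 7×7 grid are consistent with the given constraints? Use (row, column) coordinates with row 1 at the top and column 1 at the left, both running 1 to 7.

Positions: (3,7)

Branch on row 1: col 1 → 1; col 2 → 1; col 3 → 1; col 4 → 1; col 6 → 2.
Sum: 1 + 1 + 1 + 1 + 2 = 6.

6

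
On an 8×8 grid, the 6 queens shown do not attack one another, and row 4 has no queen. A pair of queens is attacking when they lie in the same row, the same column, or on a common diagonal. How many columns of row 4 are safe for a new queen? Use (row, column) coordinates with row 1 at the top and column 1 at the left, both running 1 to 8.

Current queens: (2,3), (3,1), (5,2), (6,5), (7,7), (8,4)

1

(2,3) attacks row 4 at column 3 and diagonals 1, 5.
(3,1) attacks row 4 at column 1 and diagonals 2.
(5,2) attacks row 4 at column 2 and diagonals 1, 3.
(6,5) attacks row 4 at column 5 and diagonals 3, 7.
(7,7) attacks row 4 at column 7 and diagonals 4.
(8,4) attacks row 4 at column 4 and diagonals 8.
Attacked columns: {1, 2, 3, 4, 5, 7, 8}. Safe: {6}.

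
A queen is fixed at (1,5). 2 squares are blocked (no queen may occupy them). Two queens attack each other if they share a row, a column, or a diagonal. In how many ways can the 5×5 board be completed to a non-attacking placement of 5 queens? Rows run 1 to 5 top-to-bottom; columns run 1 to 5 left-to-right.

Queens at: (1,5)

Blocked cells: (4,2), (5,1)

2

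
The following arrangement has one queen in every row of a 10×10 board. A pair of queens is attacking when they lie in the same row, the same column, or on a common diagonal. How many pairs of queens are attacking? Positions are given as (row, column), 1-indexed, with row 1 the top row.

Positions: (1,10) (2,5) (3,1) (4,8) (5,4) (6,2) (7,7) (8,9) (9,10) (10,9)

5

Same column: (1,10)–(9,10) (column 10); (8,9)–(10,9) (column 9).
Same diagonal: (5,4)–(10,9) (|5−10| = |4−9| = 5); (8,9)–(9,10) (|8−9| = |9−10| = 1); (9,10)–(10,9) (|9−10| = |10−9| = 1).
Total attacking pairs: 5.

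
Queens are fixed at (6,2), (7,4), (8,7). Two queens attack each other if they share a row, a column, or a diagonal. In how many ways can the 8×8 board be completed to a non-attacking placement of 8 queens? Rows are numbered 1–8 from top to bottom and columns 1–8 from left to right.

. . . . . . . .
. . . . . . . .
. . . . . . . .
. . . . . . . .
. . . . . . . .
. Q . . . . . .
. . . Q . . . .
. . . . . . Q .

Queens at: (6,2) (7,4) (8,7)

2

Branch on row 1: col 1 → 0; col 3 → 0; col 5 → 1; col 6 → 1; col 8 → 0.
Sum: 0 + 0 + 1 + 1 + 0 = 2.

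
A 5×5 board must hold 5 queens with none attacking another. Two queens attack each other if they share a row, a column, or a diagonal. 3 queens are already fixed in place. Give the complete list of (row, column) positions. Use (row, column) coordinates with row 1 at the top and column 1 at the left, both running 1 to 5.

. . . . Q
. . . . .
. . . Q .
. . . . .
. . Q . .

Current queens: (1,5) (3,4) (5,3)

Row 2: attacked by (1,5)→{4,5}; (3,4)→{3,4,5}; (5,3)→{3}. Safe: 1, 2. Place at column 2.
Row 4: attacked by (1,5)→{2,5}; (2,2)→{2,4}; (3,4)→{3,4,5}; (5,3)→{2,3,4}. Safe: 1. Place at column 1.
Columns [5, 2, 4, 1, 3], r−c [-4, 0, -1, 3, 2], r+c [6, 4, 7, 5, 8] are all distinct, so no two queens attack.

(1,5) (2,2) (3,4) (4,1) (5,3)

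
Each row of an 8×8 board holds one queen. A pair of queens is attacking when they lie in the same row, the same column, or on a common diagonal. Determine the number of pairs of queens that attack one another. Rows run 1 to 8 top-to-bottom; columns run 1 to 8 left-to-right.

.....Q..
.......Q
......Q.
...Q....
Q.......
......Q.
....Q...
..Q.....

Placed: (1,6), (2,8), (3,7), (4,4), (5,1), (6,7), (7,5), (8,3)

2

Same column: (3,7)–(6,7) (column 7).
Same diagonal: (2,8)–(3,7) (|2−3| = |8−7| = 1).
Total attacking pairs: 2.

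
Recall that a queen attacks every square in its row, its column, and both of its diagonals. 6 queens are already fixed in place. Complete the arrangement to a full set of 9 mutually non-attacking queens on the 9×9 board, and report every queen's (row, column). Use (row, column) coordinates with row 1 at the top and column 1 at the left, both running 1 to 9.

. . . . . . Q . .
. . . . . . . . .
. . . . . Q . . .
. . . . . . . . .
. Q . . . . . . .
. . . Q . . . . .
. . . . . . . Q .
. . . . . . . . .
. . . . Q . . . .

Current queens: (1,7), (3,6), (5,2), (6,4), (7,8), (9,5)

Row 2: attacked by (1,7)→{6,7,8}; (3,6)→{5,6,7}; (5,2)→{2,5}; (6,4)→{4,8}; (7,8)→{3,8}; (9,5)→{5}. Safe: 1, 9. Place at column 1.
Row 4: attacked by (1,7)→{4,7}; (2,1)→{1,3}; (3,6)→{5,6,7}; (5,2)→{1,2,3}; (6,4)→{2,4,6}; (7,8)→{5,8}; (9,5)→{5}. Safe: 9. Place at column 9.
Row 8: attacked by (1,7)→{7}; (2,1)→{1,7}; (3,6)→{1,6}; (4,9)→{5,9}; (5,2)→{2,5}; (6,4)→{2,4,6}; (7,8)→{7,8,9}; (9,5)→{4,5,6}. Safe: 3. Place at column 3.
Columns [7, 1, 6, 9, 2, 4, 8, 3, 5], r−c [-6, 1, -3, -5, 3, 2, -1, 5, 4], r+c [8, 3, 9, 13, 7, 10, 15, 11, 14] are all distinct, so no two queens attack.

(1,7) (2,1) (3,6) (4,9) (5,2) (6,4) (7,8) (8,3) (9,5)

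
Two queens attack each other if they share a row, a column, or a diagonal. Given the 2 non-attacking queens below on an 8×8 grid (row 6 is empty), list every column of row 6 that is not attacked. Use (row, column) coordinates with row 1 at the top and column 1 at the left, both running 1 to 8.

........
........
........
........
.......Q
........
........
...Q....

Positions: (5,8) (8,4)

columns 1, 3, 5

(5,8) attacks row 6 at column 8 and diagonals 7.
(8,4) attacks row 6 at column 4 and diagonals 2, 6.
Attacked columns: {2, 4, 6, 7, 8}. Safe: {1, 3, 5}.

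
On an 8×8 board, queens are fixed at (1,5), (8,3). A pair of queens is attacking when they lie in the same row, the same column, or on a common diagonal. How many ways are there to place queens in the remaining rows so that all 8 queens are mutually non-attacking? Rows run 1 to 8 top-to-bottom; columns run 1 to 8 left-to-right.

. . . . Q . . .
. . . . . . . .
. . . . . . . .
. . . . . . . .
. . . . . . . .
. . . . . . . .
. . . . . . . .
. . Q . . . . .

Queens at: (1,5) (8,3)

4

Branch on row 2: col 1 → 1; col 2 → 1; col 7 → 1; col 8 → 1.
Sum: 1 + 1 + 1 + 1 = 4.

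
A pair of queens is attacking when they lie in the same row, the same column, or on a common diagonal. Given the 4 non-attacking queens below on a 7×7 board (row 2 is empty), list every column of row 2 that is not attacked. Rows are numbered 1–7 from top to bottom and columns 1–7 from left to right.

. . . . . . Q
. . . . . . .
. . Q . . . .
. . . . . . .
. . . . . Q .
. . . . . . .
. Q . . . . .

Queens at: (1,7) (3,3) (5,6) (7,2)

columns 1, 5

(1,7) attacks row 2 at column 7 and diagonals 6.
(3,3) attacks row 2 at column 3 and diagonals 2, 4.
(5,6) attacks row 2 at column 6 and diagonals 3.
(7,2) attacks row 2 at column 2 and diagonals 7.
Attacked columns: {2, 3, 4, 6, 7}. Safe: {1, 5}.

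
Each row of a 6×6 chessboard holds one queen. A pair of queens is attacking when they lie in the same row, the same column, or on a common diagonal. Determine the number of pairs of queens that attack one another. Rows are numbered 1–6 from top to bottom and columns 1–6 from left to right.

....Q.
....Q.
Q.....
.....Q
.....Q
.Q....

Same column: (1,5)–(2,5) (column 5); (4,6)–(5,6) (column 6).
Total attacking pairs: 2.

2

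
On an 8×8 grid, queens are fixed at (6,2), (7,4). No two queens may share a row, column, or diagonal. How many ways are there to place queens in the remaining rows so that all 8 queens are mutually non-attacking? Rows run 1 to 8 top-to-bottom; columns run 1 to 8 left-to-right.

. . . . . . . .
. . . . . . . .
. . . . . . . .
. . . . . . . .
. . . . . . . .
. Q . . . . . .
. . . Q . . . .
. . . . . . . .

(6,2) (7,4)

3

Branch on row 1: col 1 → 0; col 3 → 1; col 5 → 1; col 6 → 1; col 8 → 0.
Sum: 0 + 1 + 1 + 1 + 0 = 3.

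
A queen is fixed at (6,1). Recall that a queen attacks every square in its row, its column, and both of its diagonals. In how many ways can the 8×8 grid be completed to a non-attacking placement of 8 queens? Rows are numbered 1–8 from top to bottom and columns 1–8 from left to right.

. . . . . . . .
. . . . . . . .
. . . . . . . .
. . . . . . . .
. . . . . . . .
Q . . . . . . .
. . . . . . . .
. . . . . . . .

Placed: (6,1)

Branch on row 1: col 2 → 1; col 3 → 4; col 4 → 4; col 5 → 4; col 7 → 3; col 8 → 0.
Sum: 1 + 4 + 4 + 4 + 3 + 0 = 16.

16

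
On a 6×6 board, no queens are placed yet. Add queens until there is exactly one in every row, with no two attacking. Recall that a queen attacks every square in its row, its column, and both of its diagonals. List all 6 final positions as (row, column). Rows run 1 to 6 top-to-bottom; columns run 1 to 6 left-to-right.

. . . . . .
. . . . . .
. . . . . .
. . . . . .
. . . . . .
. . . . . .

(1,3) (2,6) (3,2) (4,5) (5,1) (6,4)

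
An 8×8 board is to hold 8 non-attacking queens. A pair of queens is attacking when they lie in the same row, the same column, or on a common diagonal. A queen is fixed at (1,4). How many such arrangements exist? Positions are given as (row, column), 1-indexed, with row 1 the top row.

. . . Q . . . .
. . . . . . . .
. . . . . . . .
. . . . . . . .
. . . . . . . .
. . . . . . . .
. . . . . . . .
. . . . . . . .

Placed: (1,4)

18

Branch on row 2: col 1 → 2; col 2 → 6; col 6 → 3; col 7 → 4; col 8 → 3.
Sum: 2 + 6 + 3 + 4 + 3 = 18.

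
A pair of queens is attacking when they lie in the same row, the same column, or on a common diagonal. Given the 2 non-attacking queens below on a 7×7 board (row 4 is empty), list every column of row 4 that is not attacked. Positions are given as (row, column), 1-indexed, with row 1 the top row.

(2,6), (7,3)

(2,6) attacks row 4 at column 6 and diagonals 4.
(7,3) attacks row 4 at column 3 and diagonals 6.
Attacked columns: {3, 4, 6}. Safe: {1, 2, 5, 7}.

columns 1, 2, 5, 7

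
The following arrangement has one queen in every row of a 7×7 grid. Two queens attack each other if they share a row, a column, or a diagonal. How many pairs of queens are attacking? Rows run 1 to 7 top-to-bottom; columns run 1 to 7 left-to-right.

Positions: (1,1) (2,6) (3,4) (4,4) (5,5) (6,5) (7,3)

7

Same column: (3,4)–(4,4) (column 4); (5,5)–(6,5) (column 5).
Same diagonal: (1,1)–(4,4) (|1−4| = |1−4| = 3); (1,1)–(5,5) (|1−5| = |1−5| = 4); (2,6)–(4,4) (|2−4| = |6−4| = 2); (4,4)–(5,5) (|4−5| = |4−5| = 1); (5,5)–(7,3) (|5−7| = |5−3| = 2).
Total attacking pairs: 7.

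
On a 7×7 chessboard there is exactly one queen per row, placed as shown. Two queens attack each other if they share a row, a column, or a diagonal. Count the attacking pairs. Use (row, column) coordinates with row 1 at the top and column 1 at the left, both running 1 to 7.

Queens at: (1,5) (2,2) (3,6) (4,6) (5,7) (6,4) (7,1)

3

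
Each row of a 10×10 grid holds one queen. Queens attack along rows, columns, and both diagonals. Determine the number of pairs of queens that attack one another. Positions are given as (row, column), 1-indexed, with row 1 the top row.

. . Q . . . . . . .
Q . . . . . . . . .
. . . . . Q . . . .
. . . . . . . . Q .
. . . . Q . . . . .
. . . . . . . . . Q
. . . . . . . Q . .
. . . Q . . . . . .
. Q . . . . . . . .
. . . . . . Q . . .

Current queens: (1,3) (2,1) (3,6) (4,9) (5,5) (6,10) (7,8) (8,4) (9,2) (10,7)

0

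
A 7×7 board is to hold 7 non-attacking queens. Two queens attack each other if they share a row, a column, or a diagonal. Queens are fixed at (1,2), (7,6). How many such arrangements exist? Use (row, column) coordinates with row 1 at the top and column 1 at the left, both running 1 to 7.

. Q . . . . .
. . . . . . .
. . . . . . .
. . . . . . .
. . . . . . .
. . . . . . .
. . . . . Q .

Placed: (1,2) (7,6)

4

Branch on row 2: col 4 → 1; col 5 → 3; col 7 → 0.
Sum: 1 + 3 + 0 = 4.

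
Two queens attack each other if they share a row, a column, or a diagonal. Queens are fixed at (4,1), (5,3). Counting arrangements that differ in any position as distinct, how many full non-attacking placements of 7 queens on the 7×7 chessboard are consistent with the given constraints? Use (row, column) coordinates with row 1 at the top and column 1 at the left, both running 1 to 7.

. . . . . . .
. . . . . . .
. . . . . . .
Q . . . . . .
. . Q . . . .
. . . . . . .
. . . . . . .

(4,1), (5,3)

Branch on row 1: col 2 → 1; col 5 → 0; col 6 → 1.
Sum: 1 + 0 + 1 = 2.

2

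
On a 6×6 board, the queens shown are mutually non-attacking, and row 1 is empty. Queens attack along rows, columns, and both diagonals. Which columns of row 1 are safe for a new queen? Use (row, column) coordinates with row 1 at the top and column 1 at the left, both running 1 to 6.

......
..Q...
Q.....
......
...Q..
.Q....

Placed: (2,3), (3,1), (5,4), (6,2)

columns 5, 6

(2,3) attacks row 1 at column 3 and diagonals 2, 4.
(3,1) attacks row 1 at column 1 and diagonals 3.
(5,4) attacks row 1 at column 4.
(6,2) attacks row 1 at column 2.
Attacked columns: {1, 2, 3, 4}. Safe: {5, 6}.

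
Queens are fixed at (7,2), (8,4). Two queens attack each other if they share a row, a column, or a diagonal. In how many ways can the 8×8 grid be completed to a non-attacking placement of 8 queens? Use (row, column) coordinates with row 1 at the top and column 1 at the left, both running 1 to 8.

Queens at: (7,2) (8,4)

Branch on row 1: col 1 → 1; col 3 → 1; col 5 → 1; col 6 → 1; col 7 → 2.
Sum: 1 + 1 + 1 + 1 + 2 = 6.

6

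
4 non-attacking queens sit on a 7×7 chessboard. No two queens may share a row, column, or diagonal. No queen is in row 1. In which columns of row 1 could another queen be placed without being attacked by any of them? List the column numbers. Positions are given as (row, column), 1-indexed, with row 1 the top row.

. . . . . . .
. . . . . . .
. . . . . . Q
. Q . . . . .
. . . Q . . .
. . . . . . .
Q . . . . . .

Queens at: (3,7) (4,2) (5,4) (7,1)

(3,7) attacks row 1 at column 7 and diagonals 5.
(4,2) attacks row 1 at column 2 and diagonals 5.
(5,4) attacks row 1 at column 4.
(7,1) attacks row 1 at column 1 and diagonals 7.
Attacked columns: {1, 2, 4, 5, 7}. Safe: {3, 6}.

columns 3, 6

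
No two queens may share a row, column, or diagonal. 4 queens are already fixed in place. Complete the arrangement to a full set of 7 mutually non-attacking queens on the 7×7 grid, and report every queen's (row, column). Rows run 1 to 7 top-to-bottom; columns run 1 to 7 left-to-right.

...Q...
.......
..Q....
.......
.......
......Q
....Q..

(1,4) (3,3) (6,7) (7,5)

Row 2: attacked by (1,4)→{3,4,5}; (3,3)→{2,3,4}; (6,7)→{3,7}; (7,5)→{5}. Safe: 1, 6. Place at column 1.
Row 4: attacked by (1,4)→{1,4,7}; (2,1)→{1,3}; (3,3)→{2,3,4}; (6,7)→{5,7}; (7,5)→{2,5}. Safe: 6. Place at column 6.
Row 5: attacked by (1,4)→{4}; (2,1)→{1,4}; (3,3)→{1,3,5}; (4,6)→{5,6,7}; (6,7)→{6,7}; (7,5)→{3,5,7}. Safe: 2. Place at column 2.
Columns [4, 1, 3, 6, 2, 7, 5], r−c [-3, 1, 0, -2, 3, -1, 2], r+c [5, 3, 6, 10, 7, 13, 12] are all distinct, so no two queens attack.

(1,4) (2,1) (3,3) (4,6) (5,2) (6,7) (7,5)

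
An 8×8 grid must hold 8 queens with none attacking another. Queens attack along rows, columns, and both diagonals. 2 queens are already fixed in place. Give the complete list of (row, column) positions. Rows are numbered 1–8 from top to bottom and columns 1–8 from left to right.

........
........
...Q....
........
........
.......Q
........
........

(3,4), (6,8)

(1,5) (2,2) (3,4) (4,7) (5,3) (6,8) (7,6) (8,1)

Row 1: attacked by (3,4)→{2,4,6}; (6,8)→{3,8}. Safe: 1, 5, 7. Place at column 5.
Row 2: attacked by (1,5)→{4,5,6}; (3,4)→{3,4,5}; (6,8)→{4,8}. Safe: 1, 2, 7. Place at column 2.
Row 4: attacked by (1,5)→{2,5,8}; (2,2)→{2,4}; (3,4)→{3,4,5}; (6,8)→{6,8}. Safe: 1, 7. Place at column 7.
Row 5: attacked by (1,5)→{1,5}; (2,2)→{2,5}; (3,4)→{2,4,6}; (4,7)→{6,7,8}; (6,8)→{7,8}. Safe: 3. Place at column 3.
Row 7: attacked by (1,5)→{5}; (2,2)→{2,7}; (3,4)→{4,8}; (4,7)→{4,7}; (5,3)→{1,3,5}; (6,8)→{7,8}. Safe: 6. Place at column 6.
Row 8: attacked by (1,5)→{5}; (2,2)→{2,8}; (3,4)→{4}; (4,7)→{3,7}; (5,3)→{3,6}; (6,8)→{6,8}; (7,6)→{5,6,7}. Safe: 1. Place at column 1.
Columns [5, 2, 4, 7, 3, 8, 6, 1], r−c [-4, 0, -1, -3, 2, -2, 1, 7], r+c [6, 4, 7, 11, 8, 14, 13, 9] are all distinct, so no two queens attack.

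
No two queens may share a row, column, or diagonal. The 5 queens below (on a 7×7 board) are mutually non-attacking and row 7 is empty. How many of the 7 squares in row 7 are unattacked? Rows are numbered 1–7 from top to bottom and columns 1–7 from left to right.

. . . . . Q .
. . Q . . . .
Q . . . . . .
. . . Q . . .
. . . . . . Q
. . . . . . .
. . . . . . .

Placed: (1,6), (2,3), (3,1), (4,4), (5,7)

(1,6) attacks row 7 at column 6.
(2,3) attacks row 7 at column 3.
(3,1) attacks row 7 at column 1 and diagonals 5.
(4,4) attacks row 7 at column 4 and diagonals 1, 7.
(5,7) attacks row 7 at column 7 and diagonals 5.
Attacked columns: {1, 3, 4, 5, 6, 7}. Safe: {2}.

1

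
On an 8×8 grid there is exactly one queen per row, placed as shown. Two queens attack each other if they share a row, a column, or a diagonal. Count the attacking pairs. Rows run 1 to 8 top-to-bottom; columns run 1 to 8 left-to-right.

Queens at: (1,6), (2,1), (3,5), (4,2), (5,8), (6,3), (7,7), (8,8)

2

Same column: (5,8)–(8,8) (column 8).
Same diagonal: (7,7)–(8,8) (|7−8| = |7−8| = 1).
Total attacking pairs: 2.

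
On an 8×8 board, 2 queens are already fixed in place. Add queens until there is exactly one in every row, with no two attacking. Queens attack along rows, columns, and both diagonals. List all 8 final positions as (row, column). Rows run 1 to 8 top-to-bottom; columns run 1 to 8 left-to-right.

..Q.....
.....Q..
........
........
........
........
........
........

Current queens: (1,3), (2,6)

(1,3) (2,6) (3,8) (4,1) (5,4) (6,7) (7,5) (8,2)

Row 3: attacked by (1,3)→{1,3,5}; (2,6)→{5,6,7}. Safe: 2, 4, 8. Place at column 8.
Row 4: attacked by (1,3)→{3,6}; (2,6)→{4,6,8}; (3,8)→{7,8}. Safe: 1, 2, 5. Place at column 1.
Row 5: attacked by (1,3)→{3,7}; (2,6)→{3,6}; (3,8)→{6,8}; (4,1)→{1,2}. Safe: 4, 5. Place at column 4.
Row 6: attacked by (1,3)→{3,8}; (2,6)→{2,6}; (3,8)→{5,8}; (4,1)→{1,3}; (5,4)→{3,4,5}. Safe: 7. Place at column 7.
Row 7: attacked by (1,3)→{3}; (2,6)→{1,6}; (3,8)→{4,8}; (4,1)→{1,4}; (5,4)→{2,4,6}; (6,7)→{6,7,8}. Safe: 5. Place at column 5.
Row 8: attacked by (1,3)→{3}; (2,6)→{6}; (3,8)→{3,8}; (4,1)→{1,5}; (5,4)→{1,4,7}; (6,7)→{5,7}; (7,5)→{4,5,6}. Safe: 2. Place at column 2.
Columns [3, 6, 8, 1, 4, 7, 5, 2], r−c [-2, -4, -5, 3, 1, -1, 2, 6], r+c [4, 8, 11, 5, 9, 13, 12, 10] are all distinct, so no two queens attack.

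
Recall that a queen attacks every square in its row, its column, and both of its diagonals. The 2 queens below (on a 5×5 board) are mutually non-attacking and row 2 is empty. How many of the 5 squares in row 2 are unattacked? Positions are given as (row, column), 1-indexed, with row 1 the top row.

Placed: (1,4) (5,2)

1

(1,4) attacks row 2 at column 4 and diagonals 3, 5.
(5,2) attacks row 2 at column 2 and diagonals 5.
Attacked columns: {2, 3, 4, 5}. Safe: {1}.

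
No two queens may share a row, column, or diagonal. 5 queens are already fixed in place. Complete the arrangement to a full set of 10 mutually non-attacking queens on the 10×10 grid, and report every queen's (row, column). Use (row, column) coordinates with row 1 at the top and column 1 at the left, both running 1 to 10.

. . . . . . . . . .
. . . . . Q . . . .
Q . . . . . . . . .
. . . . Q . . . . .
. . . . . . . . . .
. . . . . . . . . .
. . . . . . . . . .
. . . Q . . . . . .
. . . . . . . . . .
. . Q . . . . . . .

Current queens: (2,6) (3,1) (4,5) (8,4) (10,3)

(1,10) (2,6) (3,1) (4,5) (5,2) (6,9) (7,7) (8,4) (9,8) (10,3)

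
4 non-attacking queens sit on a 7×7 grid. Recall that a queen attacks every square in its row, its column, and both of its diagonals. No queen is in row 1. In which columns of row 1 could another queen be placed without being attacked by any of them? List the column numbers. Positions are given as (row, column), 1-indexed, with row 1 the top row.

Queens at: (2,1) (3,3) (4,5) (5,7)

columns 4, 6

(2,1) attacks row 1 at column 1 and diagonals 2.
(3,3) attacks row 1 at column 3 and diagonals 1, 5.
(4,5) attacks row 1 at column 5 and diagonals 2.
(5,7) attacks row 1 at column 7 and diagonals 3.
Attacked columns: {1, 2, 3, 5, 7}. Safe: {4, 6}.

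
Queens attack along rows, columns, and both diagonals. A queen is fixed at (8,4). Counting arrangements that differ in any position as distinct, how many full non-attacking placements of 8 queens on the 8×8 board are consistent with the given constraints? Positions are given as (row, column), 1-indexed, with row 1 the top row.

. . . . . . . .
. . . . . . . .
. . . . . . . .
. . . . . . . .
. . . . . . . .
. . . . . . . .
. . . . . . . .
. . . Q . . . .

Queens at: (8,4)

Branch on row 1: col 1 → 1; col 2 → 3; col 3 → 3; col 5 → 3; col 6 → 4; col 7 → 3; col 8 → 1.
Sum: 1 + 3 + 3 + 3 + 4 + 3 + 1 = 18.

18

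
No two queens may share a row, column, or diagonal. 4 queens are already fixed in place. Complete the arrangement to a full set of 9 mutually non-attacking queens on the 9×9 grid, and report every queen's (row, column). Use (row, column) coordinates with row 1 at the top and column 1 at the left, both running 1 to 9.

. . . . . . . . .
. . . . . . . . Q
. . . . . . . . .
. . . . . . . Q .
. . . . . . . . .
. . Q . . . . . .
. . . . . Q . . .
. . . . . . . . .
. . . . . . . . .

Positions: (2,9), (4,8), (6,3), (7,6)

Row 1: attacked by (2,9)→{8,9}; (4,8)→{5,8}; (6,3)→{3,8}; (7,6)→{6}. Safe: 1, 2, 4, 7. Place at column 4.
Row 3: attacked by (1,4)→{2,4,6}; (2,9)→{8,9}; (4,8)→{7,8,9}; (6,3)→{3,6}; (7,6)→{2,6}. Safe: 1, 5. Place at column 5.
Row 5: attacked by (1,4)→{4,8}; (2,9)→{6,9}; (3,5)→{3,5,7}; (4,8)→{7,8,9}; (6,3)→{2,3,4}; (7,6)→{4,6,8}. Safe: 1. Place at column 1.
Row 8: attacked by (1,4)→{4}; (2,9)→{3,9}; (3,5)→{5}; (4,8)→{4,8}; (5,1)→{1,4}; (6,3)→{1,3,5}; (7,6)→{5,6,7}. Safe: 2. Place at column 2.
Row 9: attacked by (1,4)→{4}; (2,9)→{2,9}; (3,5)→{5}; (4,8)→{3,8}; (5,1)→{1,5}; (6,3)→{3,6}; (7,6)→{4,6,8}; (8,2)→{1,2,3}. Safe: 7. Place at column 7.
Columns [4, 9, 5, 8, 1, 3, 6, 2, 7], r−c [-3, -7, -2, -4, 4, 3, 1, 6, 2], r+c [5, 11, 8, 12, 6, 9, 13, 10, 16] are all distinct, so no two queens attack.

(1,4) (2,9) (3,5) (4,8) (5,1) (6,3) (7,6) (8,2) (9,7)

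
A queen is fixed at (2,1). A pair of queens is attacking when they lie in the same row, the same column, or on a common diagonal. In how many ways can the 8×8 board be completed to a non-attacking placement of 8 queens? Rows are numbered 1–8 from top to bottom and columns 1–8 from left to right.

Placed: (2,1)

Branch on row 1: col 3 → 1; col 4 → 2; col 5 → 3; col 6 → 1; col 7 → 1; col 8 → 0.
Sum: 1 + 2 + 3 + 1 + 1 + 0 = 8.

8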